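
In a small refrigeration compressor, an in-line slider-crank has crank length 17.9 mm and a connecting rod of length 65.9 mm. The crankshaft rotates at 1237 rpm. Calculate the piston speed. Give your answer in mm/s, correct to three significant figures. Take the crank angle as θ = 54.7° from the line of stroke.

2200

ω = 2π·1237/60 = 129.5 rad/s
For an in-line slider-crank, x = r cosθ + √(L² − r² sin²θ), so v = −rω sinθ·[1 + r cosθ/√(L² − r² sin²θ)].
With r = 0.0179 m, L = 0.0659 m, θ = 54.7°: √(L² − r² sin²θ) = 0.06426 m.
v = −0.0179·129.5·0.81614·[1 + 0.0179·0.57786/0.06426] = -2.197 m/s.
|v| = 2.197 m/s = 2197 mm/s.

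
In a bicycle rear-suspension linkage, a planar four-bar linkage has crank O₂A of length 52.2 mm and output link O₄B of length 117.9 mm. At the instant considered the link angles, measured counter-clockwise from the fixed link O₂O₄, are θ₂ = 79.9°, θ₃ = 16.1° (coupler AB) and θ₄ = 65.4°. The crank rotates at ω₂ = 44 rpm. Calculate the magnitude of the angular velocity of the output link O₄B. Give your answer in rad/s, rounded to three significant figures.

2.41

ω₂ = 4.608 rad/s (from 44 rpm).
Differentiating the loop-closure r₂e^{iθ₂}+r₃e^{iθ₃}=r₁+r₄e^{iθ₄} gives r₂ω₂e^{iθ₂}+r₃ω₃e^{iθ₃}=r₄ω₄e^{iθ₄}.
Eliminating the other unknown: ω₄ = r₂ω₂ sin(θ₂−θ₃) / [r₄ sin(θ₄−θ₃)].
Numerator sine = +0.89726; denominator sine = +0.75813.
Result = 0.0522·4.608·(+0.89726) / (0.1179·(+0.75813)) = +2.4144 rad/s; magnitude 2.4144 rad/s.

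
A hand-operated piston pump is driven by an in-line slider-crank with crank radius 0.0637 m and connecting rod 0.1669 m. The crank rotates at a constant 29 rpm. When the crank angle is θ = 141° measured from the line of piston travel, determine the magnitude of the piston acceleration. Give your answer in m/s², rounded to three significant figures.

0.400

ω = 2π·29/60 = 3.037 rad/s
x(θ) = r cosθ + √(L² − r² sin²θ); with ω constant, a = ω²·d²x/dθ².
d²x/dθ² = −r cosθ − r²(cos2θ)/√u − r⁴ sin²2θ/(4u^{3/2}),  u = L² − r² sin²θ = 0.0262486 m².
Substituting r = 0.0637 m, L = 0.1669 m, θ = 141°: d²x/dθ² = +0.043371 m.
a = ω²·d²x/dθ² = (3.037)²·(+0.043371) = +0.39999 m/s²;  |a| = 0.39999 m/s².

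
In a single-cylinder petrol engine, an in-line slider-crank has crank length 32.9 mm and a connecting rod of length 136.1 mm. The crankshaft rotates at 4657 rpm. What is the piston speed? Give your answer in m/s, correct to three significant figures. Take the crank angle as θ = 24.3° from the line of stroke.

8.06

ω = 2π·4657/60 = 487.7 rad/s
For an in-line slider-crank, x = r cosθ + √(L² − r² sin²θ), so v = −rω sinθ·[1 + r cosθ/√(L² − r² sin²θ)].
With r = 0.0329 m, L = 0.1361 m, θ = 24.3°: √(L² − r² sin²θ) = 0.13542 m.
v = −0.0329·487.7·0.41151·[1 + 0.0329·0.91140/0.13542] = -8.0645 m/s.
|v| = 8.0645 m/s.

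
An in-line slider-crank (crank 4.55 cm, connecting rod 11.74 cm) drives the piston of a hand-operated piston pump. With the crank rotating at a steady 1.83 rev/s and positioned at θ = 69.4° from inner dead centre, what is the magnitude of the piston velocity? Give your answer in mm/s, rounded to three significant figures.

ω = 2π·1.83 = 11.5 rad/s
For an in-line slider-crank, x = r cosθ + √(L² − r² sin²θ), so v = −rω sinθ·[1 + r cosθ/√(L² − r² sin²θ)].
With r = 0.0455 m, L = 0.1174 m, θ = 69.4°: √(L² − r² sin²θ) = 0.1094 m.
v = −0.0455·11.5·0.93606·[1 + 0.0455·0.35184/0.1094] = -0.56138 m/s.
|v| = 0.56138 m/s = 561.38 mm/s.

561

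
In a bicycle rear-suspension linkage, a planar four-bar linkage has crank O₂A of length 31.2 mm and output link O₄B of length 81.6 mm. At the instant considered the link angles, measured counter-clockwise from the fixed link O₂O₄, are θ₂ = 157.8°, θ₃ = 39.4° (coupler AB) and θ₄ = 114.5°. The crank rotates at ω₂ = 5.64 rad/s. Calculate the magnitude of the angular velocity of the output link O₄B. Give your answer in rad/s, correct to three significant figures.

1.96

ω₂ = 5.64 rad/s
Differentiating the loop-closure r₂e^{iθ₂}+r₃e^{iθ₃}=r₁+r₄e^{iθ₄} gives r₂ω₂e^{iθ₂}+r₃ω₃e^{iθ₃}=r₄ω₄e^{iθ₄}.
Eliminating the other unknown: ω₄ = r₂ω₂ sin(θ₂−θ₃) / [r₄ sin(θ₄−θ₃)].
Numerator sine = +0.87965; denominator sine = +0.96638.
Result = 0.0312·5.64·(+0.87965) / (0.0816·(+0.96638)) = +1.9629 rad/s; magnitude 1.9629 rad/s.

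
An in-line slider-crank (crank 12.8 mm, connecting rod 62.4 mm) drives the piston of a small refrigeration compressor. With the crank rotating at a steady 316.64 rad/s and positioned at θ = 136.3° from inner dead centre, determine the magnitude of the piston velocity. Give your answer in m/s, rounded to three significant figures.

ω = 316.6 rad/s
For an in-line slider-crank, x = r cosθ + √(L² − r² sin²θ), so v = −rω sinθ·[1 + r cosθ/√(L² − r² sin²θ)].
With r = 0.0128 m, L = 0.0624 m, θ = 136.3°: √(L² − r² sin²θ) = 0.06177 m.
v = −0.0128·316.6·0.69088·[1 + 0.0128·-0.72297/0.06177] = -2.3806 m/s.
|v| = 2.3806 m/s.

2.38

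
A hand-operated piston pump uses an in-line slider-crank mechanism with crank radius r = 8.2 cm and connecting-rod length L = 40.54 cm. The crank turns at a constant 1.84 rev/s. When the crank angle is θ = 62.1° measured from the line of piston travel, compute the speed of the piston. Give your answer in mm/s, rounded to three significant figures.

ω = 2π·1.84 = 11.56 rad/s
For an in-line slider-crank, x = r cosθ + √(L² − r² sin²θ), so v = −rω sinθ·[1 + r cosθ/√(L² − r² sin²θ)].
With r = 0.082 m, L = 0.4054 m, θ = 62.1°: √(L² − r² sin²θ) = 0.39887 m.
v = −0.082·11.56·0.88377·[1 + 0.082·0.46793/0.39887] = -0.91841 m/s.
|v| = 0.91841 m/s = 918.41 mm/s.

918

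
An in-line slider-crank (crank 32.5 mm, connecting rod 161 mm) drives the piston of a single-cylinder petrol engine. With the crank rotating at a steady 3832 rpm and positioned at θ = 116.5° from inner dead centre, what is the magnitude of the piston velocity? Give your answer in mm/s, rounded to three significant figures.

10600

ω = 2π·3832/60 = 401.3 rad/s
For an in-line slider-crank, x = r cosθ + √(L² − r² sin²θ), so v = −rω sinθ·[1 + r cosθ/√(L² − r² sin²θ)].
With r = 0.0325 m, L = 0.161 m, θ = 116.5°: √(L² − r² sin²θ) = 0.15835 m.
v = −0.0325·401.3·0.89493·[1 + 0.0325·-0.44620/0.15835] = -10.603 m/s.
|v| = 10.603 m/s = 10603 mm/s.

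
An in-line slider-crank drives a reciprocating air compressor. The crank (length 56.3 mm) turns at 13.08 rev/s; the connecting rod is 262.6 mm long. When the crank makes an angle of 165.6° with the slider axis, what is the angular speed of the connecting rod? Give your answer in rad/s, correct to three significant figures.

17.1

ω = 82.18 rad/s (converted from 13.08 rev/s).
The rod makes angle φ with the slider axis where L sinφ = r sinθ; differentiating, L cosφ·φ̇ = r ω cosθ.
L cosφ = √(L² − r² sin²θ) = 0.26223 m.
|ω_rod| = r ω |cosθ| / √(L² − r² sin²θ) = 0.0563·82.18·0.96858/0.26223 = 17.091 rad/s.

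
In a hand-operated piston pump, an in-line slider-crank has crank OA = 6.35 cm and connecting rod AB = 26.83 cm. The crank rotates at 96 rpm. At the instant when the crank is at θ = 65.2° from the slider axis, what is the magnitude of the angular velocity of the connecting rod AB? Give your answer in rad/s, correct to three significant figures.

ω = 10.05 rad/s (converted from 96 rpm).
The rod makes angle φ with the slider axis where L sinφ = r sinθ; differentiating, L cosφ·φ̇ = r ω cosθ.
L cosφ = √(L² − r² sin²θ) = 0.26203 m.
|ω_rod| = r ω |cosθ| / √(L² − r² sin²θ) = 0.0635·10.05·0.41945/0.26203 = 1.0219 rad/s.

1.02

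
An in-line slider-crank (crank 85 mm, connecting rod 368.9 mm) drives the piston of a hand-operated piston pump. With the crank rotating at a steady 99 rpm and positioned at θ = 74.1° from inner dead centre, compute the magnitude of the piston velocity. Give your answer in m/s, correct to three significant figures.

ω = 2π·99/60 = 10.37 rad/s
For an in-line slider-crank, x = r cosθ + √(L² − r² sin²θ), so v = −rω sinθ·[1 + r cosθ/√(L² − r² sin²θ)].
With r = 0.085 m, L = 0.3689 m, θ = 74.1°: √(L² − r² sin²θ) = 0.35973 m.
v = −0.085·10.37·0.96174·[1 + 0.085·0.27396/0.35973] = -0.90236 m/s.
|v| = 0.90236 m/s.

0.902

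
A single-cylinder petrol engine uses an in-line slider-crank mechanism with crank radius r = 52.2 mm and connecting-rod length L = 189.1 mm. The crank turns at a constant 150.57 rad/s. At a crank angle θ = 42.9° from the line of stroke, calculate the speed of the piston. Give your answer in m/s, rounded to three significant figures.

6.45

ω = 150.6 rad/s
For an in-line slider-crank, x = r cosθ + √(L² − r² sin²θ), so v = −rω sinθ·[1 + r cosθ/√(L² − r² sin²θ)].
With r = 0.0522 m, L = 0.1891 m, θ = 42.9°: √(L² − r² sin²θ) = 0.18573 m.
v = −0.0522·150.6·0.68072·[1 + 0.0522·0.73254/0.18573] = -6.4518 m/s.
|v| = 6.4518 m/s.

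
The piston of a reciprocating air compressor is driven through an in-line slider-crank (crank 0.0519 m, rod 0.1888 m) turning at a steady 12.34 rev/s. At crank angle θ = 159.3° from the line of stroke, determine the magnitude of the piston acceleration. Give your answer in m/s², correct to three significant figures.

227

ω = 2π·12.3 = 77.53 rad/s
x(θ) = r cosθ + √(L² − r² sin²θ); with ω constant, a = ω²·d²x/dθ².
d²x/dθ² = −r cosθ − r²(cos2θ)/√u − r⁴ sin²2θ/(4u^{3/2}),  u = L² − r² sin²θ = 0.0353089 m².
Substituting r = 0.0519 m, L = 0.1888 m, θ = 159.3°: d²x/dθ² = +0.037677 m.
a = ω²·d²x/dθ² = (77.53)²·(+0.037677) = +226.5 m/s²;  |a| = 226.5 m/s².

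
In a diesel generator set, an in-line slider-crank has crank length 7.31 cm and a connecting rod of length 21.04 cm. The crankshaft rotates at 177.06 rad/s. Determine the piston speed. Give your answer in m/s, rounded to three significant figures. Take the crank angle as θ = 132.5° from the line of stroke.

7.23

ω = 177.1 rad/s
For an in-line slider-crank, x = r cosθ + √(L² − r² sin²θ), so v = −rω sinθ·[1 + r cosθ/√(L² − r² sin²θ)].
With r = 0.0731 m, L = 0.2104 m, θ = 132.5°: √(L² − r² sin²θ) = 0.20338 m.
v = −0.0731·177.1·0.73728·[1 + 0.0731·-0.67559/0.20338] = -7.2255 m/s.
|v| = 7.2255 m/s.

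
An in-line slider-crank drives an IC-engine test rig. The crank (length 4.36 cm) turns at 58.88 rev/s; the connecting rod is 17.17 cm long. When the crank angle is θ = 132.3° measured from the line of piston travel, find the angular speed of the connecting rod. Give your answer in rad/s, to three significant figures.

ω = 370 rad/s (converted from 58.88 rev/s).
The rod makes angle φ with the slider axis where L sinφ = r sinθ; differentiating, L cosφ·φ̇ = r ω cosθ.
L cosφ = √(L² − r² sin²θ) = 0.16864 m.
|ω_rod| = r ω |cosθ| / √(L² − r² sin²θ) = 0.0436·370·0.67301/0.16864 = 64.37 rad/s.

64.4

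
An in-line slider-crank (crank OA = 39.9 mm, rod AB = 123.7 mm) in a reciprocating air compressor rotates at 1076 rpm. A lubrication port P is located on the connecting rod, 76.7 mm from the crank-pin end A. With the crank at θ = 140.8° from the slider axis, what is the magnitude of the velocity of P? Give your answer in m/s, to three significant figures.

2.73

ω = 112.7 rad/s.  Crank-pin speed |V_A| = rω = 4.4959 m/s, perpendicular to OA.
Rod angle: sinφ = −(r/L) sinθ ⇒ φ = -11.763°; ω_rod = −rω cosθ/√(L²−r²sin²θ) = +28.77 rad/s.
V_P = V_A + ω_rod × AP, with AP = 0.0767 m along the rod.
Components: V_Px = −rω sinθ − a·ω_rod·sinφ = -2.3917 m/s;  V_Py = rω cosθ + a·ω_rod·cosφ = -1.3238 m/s.
|V_P| = √(V_Px² + V_Py²) = 2.7336 m/s.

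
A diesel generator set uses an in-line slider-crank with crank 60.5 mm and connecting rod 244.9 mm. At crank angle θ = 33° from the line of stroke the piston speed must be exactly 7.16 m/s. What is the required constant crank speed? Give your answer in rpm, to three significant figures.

1720

For an in-line slider-crank, |v_piston| = rω|sinθ|·[1 + r cosθ/√(L² − r² sin²θ)].
With r = 0.0605 m, L = 0.2449 m, θ = 33°: the bracketed kinematic factor |dx/dθ| = 0.03984 m.
ω = v/|dx/dθ| = 7.16/0.03984 = 179.72 rad/s.
N = 60ω/(2π) = 1716.2 rpm.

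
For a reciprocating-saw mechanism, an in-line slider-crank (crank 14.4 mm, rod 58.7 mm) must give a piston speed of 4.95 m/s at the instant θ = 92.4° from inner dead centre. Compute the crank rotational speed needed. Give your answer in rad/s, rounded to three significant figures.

348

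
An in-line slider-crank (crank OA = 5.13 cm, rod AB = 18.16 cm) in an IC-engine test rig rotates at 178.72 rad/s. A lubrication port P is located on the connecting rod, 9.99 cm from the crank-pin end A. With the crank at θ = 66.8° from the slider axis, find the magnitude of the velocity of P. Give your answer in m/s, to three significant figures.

9.11

ω = 178.7 rad/s.  Crank-pin speed |V_A| = rω = 9.1683 m/s, perpendicular to OA.
Rod angle: sinφ = −(r/L) sinθ ⇒ φ = -15.049°; ω_rod = −rω cosθ/√(L²−r²sin²θ) = -20.595 rad/s.
V_P = V_A + ω_rod × AP, with AP = 0.0999 m along the rod.
Components: V_Px = −rω sinθ − a·ω_rod·sinφ = -8.9611 m/s;  V_Py = rω cosθ + a·ω_rod·cosφ = +1.6249 m/s.
|V_P| = √(V_Px² + V_Py²) = 9.1073 m/s.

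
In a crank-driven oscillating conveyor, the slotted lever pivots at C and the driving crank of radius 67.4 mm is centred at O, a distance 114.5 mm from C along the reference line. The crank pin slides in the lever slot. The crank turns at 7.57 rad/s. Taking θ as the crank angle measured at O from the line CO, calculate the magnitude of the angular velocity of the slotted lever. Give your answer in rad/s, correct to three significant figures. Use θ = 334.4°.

2.76

ω = 7.57 rad/s
Crank pin A relative to C: A = (d + r cosθ, r sinθ); lever angle φ = atan2(r sinθ, d + r cosθ).
Differentiating tanφ: φ̇ = rω(d cosθ + r)/(d² + r² + 2dr cosθ).
d² + r² + 2dr cosθ = |CA|² = 0.0315724 m²;  d cosθ + r = +0.17066 m.
|ω_lever| = |0.0674·7.57·+0.17066| / 0.0315724 = 2.7579 rad/s.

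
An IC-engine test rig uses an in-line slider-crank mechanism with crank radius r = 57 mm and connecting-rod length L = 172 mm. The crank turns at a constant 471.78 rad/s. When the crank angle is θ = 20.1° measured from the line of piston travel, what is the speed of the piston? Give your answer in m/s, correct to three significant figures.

ω = 471.8 rad/s
For an in-line slider-crank, x = r cosθ + √(L² − r² sin²θ), so v = −rω sinθ·[1 + r cosθ/√(L² − r² sin²θ)].
With r = 0.057 m, L = 0.172 m, θ = 20.1°: √(L² − r² sin²θ) = 0.17088 m.
v = −0.057·471.8·0.34366·[1 + 0.057·0.93909/0.17088] = -12.136 m/s.
|v| = 12.136 m/s.

12.1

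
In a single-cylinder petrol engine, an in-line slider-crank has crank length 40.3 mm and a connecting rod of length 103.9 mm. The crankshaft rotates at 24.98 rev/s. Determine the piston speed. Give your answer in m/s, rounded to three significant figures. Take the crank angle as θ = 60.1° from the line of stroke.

6.61

ω = 2π·25 = 157 rad/s
For an in-line slider-crank, x = r cosθ + √(L² − r² sin²θ), so v = −rω sinθ·[1 + r cosθ/√(L² − r² sin²θ)].
With r = 0.0403 m, L = 0.1039 m, θ = 60.1°: √(L² − r² sin²θ) = 0.09785 m.
v = −0.0403·157·0.86690·[1 + 0.0403·0.49849/0.09785] = -6.6091 m/s.
|v| = 6.6091 m/s.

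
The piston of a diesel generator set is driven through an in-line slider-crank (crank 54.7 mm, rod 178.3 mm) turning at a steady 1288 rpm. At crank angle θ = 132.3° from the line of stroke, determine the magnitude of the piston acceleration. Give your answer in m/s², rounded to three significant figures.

ω = 2π·1288/60 = 134.9 rad/s
x(θ) = r cosθ + √(L² − r² sin²θ); with ω constant, a = ω²·d²x/dθ².
d²x/dθ² = −r cosθ − r²(cos2θ)/√u − r⁴ sin²2θ/(4u^{3/2}),  u = L² − r² sin²θ = 0.0301541 m².
Substituting r = 0.0547 m, L = 0.1783 m, θ = 132.3°: d²x/dθ² = +0.038012 m.
a = ω²·d²x/dθ² = (134.9)²·(+0.038012) = +691.52 m/s²;  |a| = 691.52 m/s².

692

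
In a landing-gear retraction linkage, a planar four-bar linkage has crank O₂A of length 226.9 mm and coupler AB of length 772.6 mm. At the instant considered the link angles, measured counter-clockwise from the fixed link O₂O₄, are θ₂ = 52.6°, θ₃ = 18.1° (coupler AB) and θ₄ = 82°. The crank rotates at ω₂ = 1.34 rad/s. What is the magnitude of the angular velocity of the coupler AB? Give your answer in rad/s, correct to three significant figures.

ω₂ = 1.34 rad/s
Differentiating the loop-closure r₂e^{iθ₂}+r₃e^{iθ₃}=r₁+r₄e^{iθ₄} gives r₂ω₂e^{iθ₂}+r₃ω₃e^{iθ₃}=r₄ω₄e^{iθ₄}.
Eliminating the other unknown: ω₃ = r₂ω₂ sin(θ₄−θ₂) / [r₃ sin(θ₃−θ₄)].
Numerator sine = +0.49090; denominator sine = -0.89803.
Result = 0.2269·1.34·(+0.49090) / (0.7726·(-0.89803)) = -0.21513 rad/s; magnitude 0.21513 rad/s.

0.215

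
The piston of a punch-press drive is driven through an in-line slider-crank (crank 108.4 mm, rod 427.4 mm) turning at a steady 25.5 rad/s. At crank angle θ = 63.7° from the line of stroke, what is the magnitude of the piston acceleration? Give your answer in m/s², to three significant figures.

20.3

ω = 25.5 rad/s
x(θ) = r cosθ + √(L² − r² sin²θ); with ω constant, a = ω²·d²x/dθ².
d²x/dθ² = −r cosθ − r²(cos2θ)/√u − r⁴ sin²2θ/(4u^{3/2}),  u = L² − r² sin²θ = 0.173227 m².
Substituting r = 0.1084 m, L = 0.4274 m, θ = 63.7°: d²x/dθ² = -0.031183 m.
a = ω²·d²x/dθ² = (25.5)²·(-0.031183) = -20.277 m/s²;  |a| = 20.277 m/s².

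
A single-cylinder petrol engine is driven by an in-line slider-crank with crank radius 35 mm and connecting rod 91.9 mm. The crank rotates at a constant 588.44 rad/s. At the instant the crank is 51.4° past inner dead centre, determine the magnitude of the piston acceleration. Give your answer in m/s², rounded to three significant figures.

ω = 588.4 rad/s
x(θ) = r cosθ + √(L² − r² sin²θ); with ω constant, a = ω²·d²x/dθ².
d²x/dθ² = −r cosθ − r²(cos2θ)/√u − r⁴ sin²2θ/(4u^{3/2}),  u = L² − r² sin²θ = 0.00769741 m².
Substituting r = 0.035 m, L = 0.0919 m, θ = 51.4°: d²x/dθ² = -0.019271 m.
a = ω²·d²x/dθ² = (588.4)²·(-0.019271) = -6672.7 m/s²;  |a| = 6672.7 m/s².

6670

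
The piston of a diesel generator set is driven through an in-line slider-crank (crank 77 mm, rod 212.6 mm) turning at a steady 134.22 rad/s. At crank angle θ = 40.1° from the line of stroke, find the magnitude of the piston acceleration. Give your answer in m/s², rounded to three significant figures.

1170

ω = 134.2 rad/s
x(θ) = r cosθ + √(L² − r² sin²θ); with ω constant, a = ω²·d²x/dθ².
d²x/dθ² = −r cosθ − r²(cos2θ)/√u − r⁴ sin²2θ/(4u^{3/2}),  u = L² − r² sin²θ = 0.0427388 m².
Substituting r = 0.077 m, L = 0.2126 m, θ = 40.1°: d²x/dθ² = -0.064746 m.
a = ω²·d²x/dθ² = (134.2)²·(-0.064746) = -1166.4 m/s²;  |a| = 1166.4 m/s².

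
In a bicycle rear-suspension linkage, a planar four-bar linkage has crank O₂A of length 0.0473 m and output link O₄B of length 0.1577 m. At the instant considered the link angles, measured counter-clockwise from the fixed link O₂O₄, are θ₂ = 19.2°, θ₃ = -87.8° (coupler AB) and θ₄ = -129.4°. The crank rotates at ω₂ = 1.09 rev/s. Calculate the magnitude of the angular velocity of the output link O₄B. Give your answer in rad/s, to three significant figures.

2.96

ω₂ = 6.849 rad/s (from 1.09 rev/s).
Differentiating the loop-closure r₂e^{iθ₂}+r₃e^{iθ₃}=r₁+r₄e^{iθ₄} gives r₂ω₂e^{iθ₂}+r₃ω₃e^{iθ₃}=r₄ω₄e^{iθ₄}.
Eliminating the other unknown: ω₄ = r₂ω₂ sin(θ₂−θ₃) / [r₄ sin(θ₄−θ₃)].
Numerator sine = +0.95630; denominator sine = -0.66393.
Result = 0.0473·6.849·(+0.95630) / (0.1577·(-0.66393)) = -2.9588 rad/s; magnitude 2.9588 rad/s.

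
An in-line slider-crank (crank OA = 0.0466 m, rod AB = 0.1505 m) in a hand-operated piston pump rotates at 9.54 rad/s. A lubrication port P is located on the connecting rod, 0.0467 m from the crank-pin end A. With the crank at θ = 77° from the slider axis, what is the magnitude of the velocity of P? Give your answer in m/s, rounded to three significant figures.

ω = 9.54 rad/s.  Crank-pin speed |V_A| = rω = 0.44456 m/s, perpendicular to OA.
Rod angle: sinφ = −(r/L) sinθ ⇒ φ = -17.560°; ω_rod = −rω cosθ/√(L²−r²sin²θ) = -0.69696 rad/s.
V_P = V_A + ω_rod × AP, with AP = 0.0467 m along the rod.
Components: V_Px = −rω sinθ − a·ω_rod·sinφ = -0.44299 m/s;  V_Py = rω cosθ + a·ω_rod·cosφ = +0.068974 m/s.
|V_P| = √(V_Px² + V_Py²) = 0.44833 m/s.

0.448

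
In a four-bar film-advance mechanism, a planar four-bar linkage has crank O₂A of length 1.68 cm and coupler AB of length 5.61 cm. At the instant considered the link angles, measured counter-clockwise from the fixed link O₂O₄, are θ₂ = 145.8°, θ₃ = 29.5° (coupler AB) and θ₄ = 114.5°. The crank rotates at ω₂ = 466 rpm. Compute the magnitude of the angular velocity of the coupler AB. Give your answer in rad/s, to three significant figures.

7.62

ω₂ = 48.8 rad/s (from 466 rpm).
Differentiating the loop-closure r₂e^{iθ₂}+r₃e^{iθ₃}=r₁+r₄e^{iθ₄} gives r₂ω₂e^{iθ₂}+r₃ω₃e^{iθ₃}=r₄ω₄e^{iθ₄}.
Eliminating the other unknown: ω₃ = r₂ω₂ sin(θ₄−θ₂) / [r₃ sin(θ₃−θ₄)].
Numerator sine = -0.51952; denominator sine = -0.99619.
Result = 0.0168·48.8·(-0.51952) / (0.0561·(-0.99619)) = +7.6211 rad/s; magnitude 7.6211 rad/s.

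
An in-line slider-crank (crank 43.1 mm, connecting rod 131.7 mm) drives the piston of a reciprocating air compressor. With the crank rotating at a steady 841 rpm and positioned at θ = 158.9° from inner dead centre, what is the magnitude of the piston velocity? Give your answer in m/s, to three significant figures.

0.946

ω = 2π·841/60 = 88.07 rad/s
For an in-line slider-crank, x = r cosθ + √(L² − r² sin²θ), so v = −rω sinθ·[1 + r cosθ/√(L² − r² sin²θ)].
With r = 0.0431 m, L = 0.1317 m, θ = 158.9°: √(L² − r² sin²θ) = 0.13078 m.
v = −0.0431·88.07·0.36000·[1 + 0.0431·-0.93295/0.13078] = -0.94634 m/s.
|v| = 0.94634 m/s.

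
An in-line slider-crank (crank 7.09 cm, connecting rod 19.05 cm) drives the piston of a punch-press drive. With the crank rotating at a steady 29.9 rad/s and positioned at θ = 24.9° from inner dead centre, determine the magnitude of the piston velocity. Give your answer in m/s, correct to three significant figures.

1.20

ω = 29.9 rad/s
For an in-line slider-crank, x = r cosθ + √(L² − r² sin²θ), so v = −rω sinθ·[1 + r cosθ/√(L² − r² sin²θ)].
With r = 0.0709 m, L = 0.1905 m, θ = 24.9°: √(L² − r² sin²θ) = 0.18815 m.
v = −0.0709·29.9·0.42104·[1 + 0.0709·0.90704/0.18815] = -1.1976 m/s.
|v| = 1.1976 m/s.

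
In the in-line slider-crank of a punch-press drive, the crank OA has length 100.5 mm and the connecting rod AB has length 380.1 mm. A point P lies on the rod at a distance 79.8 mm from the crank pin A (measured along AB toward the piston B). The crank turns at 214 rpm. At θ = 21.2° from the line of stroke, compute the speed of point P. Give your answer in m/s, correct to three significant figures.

ω = 22.41 rad/s.  Crank-pin speed |V_A| = rω = 2.2522 m/s, perpendicular to OA.
Rod angle: sinφ = −(r/L) sinθ ⇒ φ = -5.487°; ω_rod = −rω cosθ/√(L²−r²sin²θ) = -5.5497 rad/s.
V_P = V_A + ω_rod × AP, with AP = 0.0798 m along the rod.
Components: V_Px = −rω sinθ − a·ω_rod·sinφ = -0.8568 m/s;  V_Py = rω cosθ + a·ω_rod·cosφ = +1.6589 m/s.
|V_P| = √(V_Px² + V_Py²) = 1.8671 m/s.

1.87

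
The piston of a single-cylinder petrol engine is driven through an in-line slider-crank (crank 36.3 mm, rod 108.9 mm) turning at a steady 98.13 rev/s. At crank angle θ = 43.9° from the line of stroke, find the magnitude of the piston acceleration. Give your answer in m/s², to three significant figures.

ω = 2π·98.1 = 616.6 rad/s
x(θ) = r cosθ + √(L² − r² sin²θ); with ω constant, a = ω²·d²x/dθ².
d²x/dθ² = −r cosθ − r²(cos2θ)/√u − r⁴ sin²2θ/(4u^{3/2}),  u = L² − r² sin²θ = 0.0112257 m².
Substituting r = 0.0363 m, L = 0.1089 m, θ = 43.9°: d²x/dθ² = -0.026998 m.
a = ω²·d²x/dθ² = (616.6)²·(-0.026998) = -10263 m/s²;  |a| = 10263 m/s².

10300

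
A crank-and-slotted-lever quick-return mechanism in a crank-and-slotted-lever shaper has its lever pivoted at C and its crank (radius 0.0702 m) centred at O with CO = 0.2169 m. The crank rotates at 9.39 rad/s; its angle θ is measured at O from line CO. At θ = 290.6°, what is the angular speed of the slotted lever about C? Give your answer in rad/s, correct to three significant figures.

1.54

ω = 9.39 rad/s
Crank pin A relative to C: A = (d + r cosθ, r sinθ); lever angle φ = atan2(r sinθ, d + r cosθ).
Differentiating tanφ: φ̇ = rω(d cosθ + r)/(d² + r² + 2dr cosθ).
d² + r² + 2dr cosθ = |CA|² = 0.0626882 m²;  d cosθ + r = +0.14651 m.
|ω_lever| = |0.0702·9.39·+0.14651| / 0.0626882 = 1.5406 rad/s.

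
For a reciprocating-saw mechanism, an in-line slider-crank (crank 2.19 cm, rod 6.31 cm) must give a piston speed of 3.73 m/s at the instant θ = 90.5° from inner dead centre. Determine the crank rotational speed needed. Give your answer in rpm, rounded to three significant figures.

For an in-line slider-crank, |v_piston| = rω|sinθ|·[1 + r cosθ/√(L² − r² sin²θ)].
With r = 0.0219 m, L = 0.0631 m, θ = 90.5°: the bracketed kinematic factor |dx/dθ| = 0.021828 m.
ω = v/|dx/dθ| = 3.73/0.021828 = 170.88 rad/s.
N = 60ω/(2π) = 1631.8 rpm.

1630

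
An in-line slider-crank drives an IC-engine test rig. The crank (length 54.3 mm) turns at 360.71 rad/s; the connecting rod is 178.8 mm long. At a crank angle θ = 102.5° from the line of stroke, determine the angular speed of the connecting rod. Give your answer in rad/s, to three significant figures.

24.8

ω = 360.7 rad/s
The rod makes angle φ with the slider axis where L sinφ = r sinθ; differentiating, L cosφ·φ̇ = r ω cosθ.
L cosφ = √(L² − r² sin²θ) = 0.17076 m.
|ω_rod| = r ω |cosθ| / √(L² − r² sin²θ) = 0.0543·360.7·0.21644/0.17076 = 24.826 rad/s.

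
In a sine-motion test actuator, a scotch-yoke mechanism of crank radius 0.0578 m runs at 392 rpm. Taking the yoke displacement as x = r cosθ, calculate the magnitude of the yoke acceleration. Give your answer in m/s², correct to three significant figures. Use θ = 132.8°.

66.2

ω = 41.05 rad/s (from 392 rpm).
x = r cosθ ⇒ ẍ = −rω² cosθ (ω constant).
|a| = rω²|cosθ| = 0.0578·(41.05)²·|cos 132.8°| = 66.177 m/s².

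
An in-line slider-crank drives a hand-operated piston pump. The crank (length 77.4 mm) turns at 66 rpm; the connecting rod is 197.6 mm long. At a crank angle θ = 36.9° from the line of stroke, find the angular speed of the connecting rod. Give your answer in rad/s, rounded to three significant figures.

2.23

ω = 6.912 rad/s (converted from 66 rpm).
The rod makes angle φ with the slider axis where L sinφ = r sinθ; differentiating, L cosφ·φ̇ = r ω cosθ.
L cosφ = √(L² − r² sin²θ) = 0.19206 m.
|ω_rod| = r ω |cosθ| / √(L² − r² sin²θ) = 0.0774·6.912·0.79968/0.19206 = 2.2274 rad/s.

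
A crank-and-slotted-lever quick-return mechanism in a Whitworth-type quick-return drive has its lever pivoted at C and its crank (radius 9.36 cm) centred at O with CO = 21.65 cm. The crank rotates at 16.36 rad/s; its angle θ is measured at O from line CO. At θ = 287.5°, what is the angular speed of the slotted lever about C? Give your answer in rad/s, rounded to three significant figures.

3.58

ω = 16.36 rad/s
Crank pin A relative to C: A = (d + r cosθ, r sinθ); lever angle φ = atan2(r sinθ, d + r cosθ).
Differentiating tanφ: φ̇ = rω(d cosθ + r)/(d² + r² + 2dr cosθ).
d² + r² + 2dr cosθ = |CA|² = 0.0678205 m²;  d cosθ + r = +0.1587 m.
|ω_lever| = |0.0936·16.36·+0.1587| / 0.0678205 = 3.5833 rad/s.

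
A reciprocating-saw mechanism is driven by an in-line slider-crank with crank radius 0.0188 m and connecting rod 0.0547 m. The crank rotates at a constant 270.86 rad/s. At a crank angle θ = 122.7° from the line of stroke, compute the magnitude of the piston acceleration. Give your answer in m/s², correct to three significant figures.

938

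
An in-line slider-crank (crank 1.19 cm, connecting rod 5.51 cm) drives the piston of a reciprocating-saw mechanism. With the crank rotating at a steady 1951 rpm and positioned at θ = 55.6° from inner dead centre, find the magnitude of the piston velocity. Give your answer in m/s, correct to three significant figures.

ω = 2π·1951/60 = 204.3 rad/s
For an in-line slider-crank, x = r cosθ + √(L² − r² sin²θ), so v = −rω sinθ·[1 + r cosθ/√(L² − r² sin²θ)].
With r = 0.0119 m, L = 0.0551 m, θ = 55.6°: √(L² − r² sin²θ) = 0.054218 m.
v = −0.0119·204.3·0.82511·[1 + 0.0119·0.56497/0.054218] = -2.2548 m/s.
|v| = 2.2548 m/s.

2.25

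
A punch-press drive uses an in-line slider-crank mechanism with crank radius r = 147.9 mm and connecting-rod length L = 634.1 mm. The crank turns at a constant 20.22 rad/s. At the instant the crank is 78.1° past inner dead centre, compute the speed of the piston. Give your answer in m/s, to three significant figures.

ω = 20.22 rad/s
For an in-line slider-crank, x = r cosθ + √(L² − r² sin²θ), so v = −rω sinθ·[1 + r cosθ/√(L² − r² sin²θ)].
With r = 0.1479 m, L = 0.6341 m, θ = 78.1°: √(L² − r² sin²θ) = 0.61736 m.
v = −0.1479·20.22·0.97851·[1 + 0.1479·0.20620/0.61736] = -3.0708 m/s.
|v| = 3.0708 m/s.

3.07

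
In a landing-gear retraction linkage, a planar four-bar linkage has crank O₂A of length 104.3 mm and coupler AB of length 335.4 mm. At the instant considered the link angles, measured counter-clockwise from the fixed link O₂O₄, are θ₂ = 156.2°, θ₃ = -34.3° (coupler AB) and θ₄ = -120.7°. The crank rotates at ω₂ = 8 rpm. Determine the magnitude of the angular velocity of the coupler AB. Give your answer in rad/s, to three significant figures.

0.259

ω₂ = 0.8378 rad/s (from 8 rpm).
Differentiating the loop-closure r₂e^{iθ₂}+r₃e^{iθ₃}=r₁+r₄e^{iθ₄} gives r₂ω₂e^{iθ₂}+r₃ω₃e^{iθ₃}=r₄ω₄e^{iθ₄}.
Eliminating the other unknown: ω₃ = r₂ω₂ sin(θ₄−θ₂) / [r₃ sin(θ₃−θ₄)].
Numerator sine = +0.99276; denominator sine = +0.99803.
Result = 0.1043·0.8378·(+0.99276) / (0.3354·(+0.99803)) = +0.25914 rad/s; magnitude 0.25914 rad/s.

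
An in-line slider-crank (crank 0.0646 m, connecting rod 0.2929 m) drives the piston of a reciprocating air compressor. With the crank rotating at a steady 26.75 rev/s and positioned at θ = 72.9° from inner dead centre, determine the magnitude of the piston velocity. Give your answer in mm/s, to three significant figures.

ω = 2π·26.8 = 168.1 rad/s
For an in-line slider-crank, x = r cosθ + √(L² − r² sin²θ), so v = −rω sinθ·[1 + r cosθ/√(L² − r² sin²θ)].
With r = 0.0646 m, L = 0.2929 m, θ = 72.9°: √(L² − r² sin²θ) = 0.28632 m.
v = −0.0646·168.1·0.95579·[1 + 0.0646·0.29404/0.28632] = -11.066 m/s.
|v| = 11.066 m/s = 11066 mm/s.

11100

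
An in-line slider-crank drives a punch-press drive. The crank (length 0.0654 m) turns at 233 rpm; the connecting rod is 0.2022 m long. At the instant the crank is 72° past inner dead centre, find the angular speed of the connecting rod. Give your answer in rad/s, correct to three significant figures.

ω = 24.4 rad/s (converted from 233 rpm).
The rod makes angle φ with the slider axis where L sinφ = r sinθ; differentiating, L cosφ·φ̇ = r ω cosθ.
L cosφ = √(L² − r² sin²θ) = 0.1924 m.
|ω_rod| = r ω |cosθ| / √(L² − r² sin²θ) = 0.0654·24.4·0.30902/0.1924 = 2.563 rad/s.

2.56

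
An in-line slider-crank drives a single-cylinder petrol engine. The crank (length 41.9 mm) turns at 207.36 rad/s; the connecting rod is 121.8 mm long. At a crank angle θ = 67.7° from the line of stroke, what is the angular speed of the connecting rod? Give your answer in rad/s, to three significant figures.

28.6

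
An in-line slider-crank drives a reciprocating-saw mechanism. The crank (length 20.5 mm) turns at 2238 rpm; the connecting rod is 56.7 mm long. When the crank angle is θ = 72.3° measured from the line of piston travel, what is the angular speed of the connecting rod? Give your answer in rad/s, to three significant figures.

27.4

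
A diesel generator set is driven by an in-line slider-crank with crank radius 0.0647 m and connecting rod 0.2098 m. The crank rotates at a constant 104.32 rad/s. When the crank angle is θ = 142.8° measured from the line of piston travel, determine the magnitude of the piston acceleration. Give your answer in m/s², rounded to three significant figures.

496

ω = 104.3 rad/s
x(θ) = r cosθ + √(L² − r² sin²θ); with ω constant, a = ω²·d²x/dθ².
d²x/dθ² = −r cosθ − r²(cos2θ)/√u − r⁴ sin²2θ/(4u^{3/2}),  u = L² − r² sin²θ = 0.0424859 m².
Substituting r = 0.0647 m, L = 0.2098 m, θ = 142.8°: d²x/dθ² = +0.04561 m.
a = ω²·d²x/dθ² = (104.3)²·(+0.04561) = +496.36 m/s²;  |a| = 496.36 m/s².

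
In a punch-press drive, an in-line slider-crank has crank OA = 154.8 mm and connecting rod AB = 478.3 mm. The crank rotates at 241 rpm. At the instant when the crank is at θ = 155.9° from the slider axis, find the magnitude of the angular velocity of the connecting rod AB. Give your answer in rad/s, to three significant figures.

7.52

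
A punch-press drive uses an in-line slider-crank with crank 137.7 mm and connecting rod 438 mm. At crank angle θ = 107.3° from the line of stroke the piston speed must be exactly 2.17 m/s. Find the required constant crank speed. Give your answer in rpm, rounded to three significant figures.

For an in-line slider-crank, |v_piston| = rω|sinθ|·[1 + r cosθ/√(L² − r² sin²θ)].
With r = 0.1377 m, L = 0.438 m, θ = 107.3°: the bracketed kinematic factor |dx/dθ| = 0.11859 m.
ω = v/|dx/dθ| = 2.17/0.11859 = 18.299 rad/s.
N = 60ω/(2π) = 174.74 rpm.

175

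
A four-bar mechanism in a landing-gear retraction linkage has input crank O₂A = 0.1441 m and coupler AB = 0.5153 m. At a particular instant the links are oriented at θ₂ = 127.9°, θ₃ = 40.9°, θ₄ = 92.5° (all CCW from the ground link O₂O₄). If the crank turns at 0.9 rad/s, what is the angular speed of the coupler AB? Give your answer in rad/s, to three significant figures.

0.186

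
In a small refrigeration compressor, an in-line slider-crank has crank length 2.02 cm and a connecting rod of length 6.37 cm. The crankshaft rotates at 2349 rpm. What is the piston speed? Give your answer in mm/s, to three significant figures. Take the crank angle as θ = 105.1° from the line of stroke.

ω = 2π·2349/60 = 246 rad/s
For an in-line slider-crank, x = r cosθ + √(L² − r² sin²θ), so v = −rω sinθ·[1 + r cosθ/√(L² − r² sin²θ)].
With r = 0.0202 m, L = 0.0637 m, θ = 105.1°: √(L² − r² sin²θ) = 0.060641 m.
v = −0.0202·246·0.96547·[1 + 0.0202·-0.26050/0.060641] = -4.3811 m/s.
|v| = 4.3811 m/s = 4381.1 mm/s.

4380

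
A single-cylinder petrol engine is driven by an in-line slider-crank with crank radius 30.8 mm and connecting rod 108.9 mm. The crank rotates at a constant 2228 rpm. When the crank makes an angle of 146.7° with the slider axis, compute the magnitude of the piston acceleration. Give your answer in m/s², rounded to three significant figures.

1200

ω = 2π·2228/60 = 233.3 rad/s
x(θ) = r cosθ + √(L² − r² sin²θ); with ω constant, a = ω²·d²x/dθ².
d²x/dθ² = −r cosθ − r²(cos2θ)/√u − r⁴ sin²2θ/(4u^{3/2}),  u = L² − r² sin²θ = 0.0115733 m².
Substituting r = 0.0308 m, L = 0.1089 m, θ = 146.7°: d²x/dθ² = +0.022089 m.
a = ω²·d²x/dθ² = (233.3)²·(+0.022089) = +1202.4 m/s²;  |a| = 1202.4 m/s².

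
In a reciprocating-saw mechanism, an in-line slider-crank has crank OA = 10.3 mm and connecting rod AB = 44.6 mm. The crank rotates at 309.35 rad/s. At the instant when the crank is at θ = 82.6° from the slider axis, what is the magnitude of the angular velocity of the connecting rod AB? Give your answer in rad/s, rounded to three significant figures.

ω = 309.4 rad/s
The rod makes angle φ with the slider axis where L sinφ = r sinθ; differentiating, L cosφ·φ̇ = r ω cosθ.
L cosφ = √(L² − r² sin²θ) = 0.043415 m.
|ω_rod| = r ω |cosθ| / √(L² − r² sin²θ) = 0.0103·309.4·0.12880/0.043415 = 9.4526 rad/s.

9.45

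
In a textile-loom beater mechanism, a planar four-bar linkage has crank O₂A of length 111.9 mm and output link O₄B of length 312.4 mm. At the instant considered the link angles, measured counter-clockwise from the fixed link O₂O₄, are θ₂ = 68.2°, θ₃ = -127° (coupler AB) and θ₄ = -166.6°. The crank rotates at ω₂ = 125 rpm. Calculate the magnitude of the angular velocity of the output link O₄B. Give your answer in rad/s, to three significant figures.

1.93

ω₂ = 13.09 rad/s (from 125 rpm).
Differentiating the loop-closure r₂e^{iθ₂}+r₃e^{iθ₃}=r₁+r₄e^{iθ₄} gives r₂ω₂e^{iθ₂}+r₃ω₃e^{iθ₃}=r₄ω₄e^{iθ₄}.
Eliminating the other unknown: ω₄ = r₂ω₂ sin(θ₂−θ₃) / [r₄ sin(θ₄−θ₃)].
Numerator sine = -0.26219; denominator sine = -0.63742.
Result = 0.1119·13.09·(-0.26219) / (0.3124·(-0.63742)) = +1.9286 rad/s; magnitude 1.9286 rad/s.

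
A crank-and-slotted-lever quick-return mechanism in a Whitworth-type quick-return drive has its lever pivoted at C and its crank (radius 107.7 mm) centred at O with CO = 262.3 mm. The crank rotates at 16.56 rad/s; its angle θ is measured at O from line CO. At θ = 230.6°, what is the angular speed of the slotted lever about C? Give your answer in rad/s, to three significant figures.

ω = 16.56 rad/s
Crank pin A relative to C: A = (d + r cosθ, r sinθ); lever angle φ = atan2(r sinθ, d + r cosθ).
Differentiating tanφ: φ̇ = rω(d cosθ + r)/(d² + r² + 2dr cosθ).
d² + r² + 2dr cosθ = |CA|² = 0.0445387 m²;  d cosθ + r = -0.05879 m.
|ω_lever| = |0.1077·16.56·-0.05879| / 0.0445387 = 2.3542 rad/s.

2.35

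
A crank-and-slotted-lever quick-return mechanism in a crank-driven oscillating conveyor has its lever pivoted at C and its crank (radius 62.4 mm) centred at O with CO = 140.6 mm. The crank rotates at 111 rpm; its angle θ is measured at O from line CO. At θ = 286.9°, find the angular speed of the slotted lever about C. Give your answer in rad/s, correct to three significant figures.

2.60

ω = 11.62 rad/s (from 111 rpm).
Crank pin A relative to C: A = (d + r cosθ, r sinθ); lever angle φ = atan2(r sinθ, d + r cosθ).
Differentiating tanφ: φ̇ = rω(d cosθ + r)/(d² + r² + 2dr cosθ).
d² + r² + 2dr cosθ = |CA|² = 0.028763 m²;  d cosθ + r = +0.10327 m.
|ω_lever| = |0.0624·11.62·+0.10327| / 0.028763 = 2.6043 rad/s.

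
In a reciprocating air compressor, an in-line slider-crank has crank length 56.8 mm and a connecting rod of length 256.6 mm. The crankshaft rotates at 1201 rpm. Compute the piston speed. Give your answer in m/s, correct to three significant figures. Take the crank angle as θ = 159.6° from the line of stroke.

1.97

ω = 2π·1201/60 = 125.8 rad/s
For an in-line slider-crank, x = r cosθ + √(L² − r² sin²θ), so v = −rω sinθ·[1 + r cosθ/√(L² − r² sin²θ)].
With r = 0.0568 m, L = 0.2566 m, θ = 159.6°: √(L² − r² sin²θ) = 0.25584 m.
v = −0.0568·125.8·0.34857·[1 + 0.0568·-0.93728/0.25584] = -1.9719 m/s.
|v| = 1.9719 m/s.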